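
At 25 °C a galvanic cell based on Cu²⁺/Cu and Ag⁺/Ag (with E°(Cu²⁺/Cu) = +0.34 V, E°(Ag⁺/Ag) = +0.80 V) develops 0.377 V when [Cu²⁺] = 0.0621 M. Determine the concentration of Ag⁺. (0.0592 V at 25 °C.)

0.0099 M

From the Nernst equation, log Q = n(E° − E)/0.0592 = 2(0.46 − 0.377)/0.0592 = 2.804, so Q = 637.
With Q = [Cu²⁺]/[Ag⁺]^2 and the known concentrations, [Ag⁺]^2 in the denominator gives [Ag⁺] = 0.0099 M.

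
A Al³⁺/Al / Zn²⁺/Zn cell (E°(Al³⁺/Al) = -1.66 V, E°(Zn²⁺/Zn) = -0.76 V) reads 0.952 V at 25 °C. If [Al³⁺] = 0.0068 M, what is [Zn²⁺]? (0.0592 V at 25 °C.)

From the Nernst equation, log Q = n(E° − E)/0.0592 = 6(0.90 − 0.952)/0.0592 = -5.270, so Q = 5.37 × 10^-6.
With Q = [Al³⁺]^2/[Zn²⁺]^3 and the known concentrations, [Zn²⁺]^3 in the denominator gives [Zn²⁺] = 2.1 M.

2.1 M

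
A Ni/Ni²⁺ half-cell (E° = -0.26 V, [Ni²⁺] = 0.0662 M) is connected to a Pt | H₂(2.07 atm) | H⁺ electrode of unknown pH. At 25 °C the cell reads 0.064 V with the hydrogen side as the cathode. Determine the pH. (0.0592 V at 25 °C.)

E°_cell = 0.26 V and n = 2.
log Q = n(E° − E)/0.0592 = 2×(0.26 − 0.064)/0.0592 = 6.622.
With Q = [Ni²⁺]·P(H₂) / [H⁺]^2, solving for [H⁺] gives log[H⁺] = -3.742, so pH = 3.74.

pH = 3.74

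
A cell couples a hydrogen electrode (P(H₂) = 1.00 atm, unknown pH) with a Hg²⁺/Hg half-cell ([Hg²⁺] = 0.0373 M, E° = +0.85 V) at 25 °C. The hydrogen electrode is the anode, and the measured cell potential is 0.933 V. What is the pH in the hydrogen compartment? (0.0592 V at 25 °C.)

pH = 2.12

E°_cell = 0.85 V and n = 2.
log Q = n(E° − E)/0.0592 = 2×(0.85 − 0.933)/0.0592 = -2.804.
With Q = [H⁺]^2 / ([Hg²⁺]·P(H₂)), solving for [H⁺] gives log[H⁺] = -2.116, so pH = 2.12.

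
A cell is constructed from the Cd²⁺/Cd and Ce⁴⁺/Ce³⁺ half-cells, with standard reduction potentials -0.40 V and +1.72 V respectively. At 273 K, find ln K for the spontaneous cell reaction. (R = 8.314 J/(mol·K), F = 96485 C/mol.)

ln K = 180.2

E°_cell = +1.72 − (-0.40) = 2.12 V, with n = 2 electrons transferred.
At equilibrium E = 0, so the Nernst equation gives ln K = nFE°/RT = (2)(96485)(2.12)/((8.314)(273)) = 180.24.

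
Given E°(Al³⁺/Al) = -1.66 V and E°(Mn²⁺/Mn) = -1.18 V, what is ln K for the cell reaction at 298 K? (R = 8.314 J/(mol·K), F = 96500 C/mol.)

ln K = 112.2

E°_cell = -1.18 − (-1.66) = 0.48 V, with n = 6 electrons transferred.
At equilibrium E = 0, so the Nernst equation gives ln K = nFE°/RT = (6)(96500)(0.48)/((8.314)(298)) = 112.17.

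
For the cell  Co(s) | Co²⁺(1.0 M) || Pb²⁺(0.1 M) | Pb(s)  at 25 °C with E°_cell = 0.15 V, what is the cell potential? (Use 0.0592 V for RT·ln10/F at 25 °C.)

0.120 V

Balancing electrons gives n = 2; the reaction quotient is Q = [Co²⁺]/[Pb²⁺] = 10.0.
At 25 °C, E = E° − (0.0592/n) log Q = 0.15 − (0.0592/2)(1.000) = 0.150 − 0.030 = 0.120 V.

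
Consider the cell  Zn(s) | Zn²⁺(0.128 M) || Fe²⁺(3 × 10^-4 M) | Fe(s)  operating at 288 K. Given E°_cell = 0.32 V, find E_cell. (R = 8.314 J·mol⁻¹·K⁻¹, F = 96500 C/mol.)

Balancing electrons gives n = 2; the reaction quotient is Q = [Zn²⁺]/[Fe²⁺] = 427.
E = E° − (RT/nF) ln Q = 0.32 − (8.314×288)/(2×96500) × (6.056) = 0.320 − 0.075 = 0.245 V.

0.245 V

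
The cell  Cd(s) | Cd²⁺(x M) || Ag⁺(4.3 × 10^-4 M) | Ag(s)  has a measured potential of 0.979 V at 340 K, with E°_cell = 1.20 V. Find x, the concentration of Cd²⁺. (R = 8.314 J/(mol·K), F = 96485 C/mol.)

0.66 M

From the Nernst equation, ln Q = nF(E° − E)/RT = 2×96485×(1.20 − 0.979)/(8.314×340) = 15.087, so Q = 3.56 × 10^6.
With Q = [Cd²⁺]/[Ag⁺]^2 and the known concentrations, [Cd²⁺] in the numerator gives [Cd²⁺] = 0.66 M.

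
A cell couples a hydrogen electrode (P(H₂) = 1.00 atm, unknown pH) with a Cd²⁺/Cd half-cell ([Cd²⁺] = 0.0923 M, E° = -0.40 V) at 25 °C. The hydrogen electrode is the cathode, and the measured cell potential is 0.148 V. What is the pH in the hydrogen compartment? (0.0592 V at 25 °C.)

E°_cell = 0.40 V and n = 2.
log Q = n(E° − E)/0.0592 = 2×(0.40 − 0.148)/0.0592 = 8.514.
With Q = [Cd²⁺]·P(H₂) / [H⁺]^2, solving for [H⁺] gives log[H⁺] = -4.774, so pH = 4.77.

pH = 4.77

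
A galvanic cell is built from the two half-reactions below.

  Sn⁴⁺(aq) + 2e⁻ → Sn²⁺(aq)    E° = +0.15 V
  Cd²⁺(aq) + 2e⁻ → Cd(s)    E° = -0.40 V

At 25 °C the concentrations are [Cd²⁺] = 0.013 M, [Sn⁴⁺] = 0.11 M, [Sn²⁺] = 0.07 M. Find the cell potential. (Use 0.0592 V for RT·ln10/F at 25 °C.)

0.612 V

The Sn⁴⁺/Sn²⁺ couple has the higher reduction potential and acts as the cathode, so E°_cell = +0.15 − (-0.40) = 0.55 V.
Balancing electrons gives n = 2; the reaction quotient is Q = [Cd²⁺]·[Sn²⁺]/[Sn⁴⁺] = 0.00827.
At 25 °C, E = E° − (0.0592/n) log Q = 0.55 − (0.0592/2)(-2.082) = 0.550 + 0.062 = 0.612 V.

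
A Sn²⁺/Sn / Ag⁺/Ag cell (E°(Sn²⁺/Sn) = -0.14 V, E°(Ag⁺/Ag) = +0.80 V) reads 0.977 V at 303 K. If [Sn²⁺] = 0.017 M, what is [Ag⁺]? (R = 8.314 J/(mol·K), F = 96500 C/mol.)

0.54 M

From the Nernst equation, ln Q = nF(E° − E)/RT = 2×96500×(0.94 − 0.977)/(8.314×303) = -2.835, so Q = 0.0587.
With Q = [Sn²⁺]/[Ag⁺]^2 and the known concentrations, [Ag⁺]^2 in the denominator gives [Ag⁺] = 0.54 M.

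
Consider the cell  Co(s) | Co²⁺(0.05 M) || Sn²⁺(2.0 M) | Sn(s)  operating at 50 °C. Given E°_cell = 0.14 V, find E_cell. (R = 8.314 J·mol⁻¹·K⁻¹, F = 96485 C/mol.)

0.191 V

Balancing electrons gives n = 2; the reaction quotient is Q = [Co²⁺]/[Sn²⁺] = 0.0250.
E = E° − (RT/nF) ln Q = 0.14 − (8.314×323)/(2×96485) × (-3.689) = 0.140 + 0.051 = 0.191 V.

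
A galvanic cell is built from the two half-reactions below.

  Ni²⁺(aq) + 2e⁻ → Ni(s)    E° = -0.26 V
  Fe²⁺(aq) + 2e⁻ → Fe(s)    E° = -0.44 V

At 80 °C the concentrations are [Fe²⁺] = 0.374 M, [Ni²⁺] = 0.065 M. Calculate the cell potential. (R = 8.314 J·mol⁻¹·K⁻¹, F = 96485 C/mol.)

The Ni²⁺/Ni couple has the higher reduction potential and acts as the cathode, so E°_cell = -0.26 − (-0.44) = 0.18 V.
Balancing electrons gives n = 2; the reaction quotient is Q = [Fe²⁺]/[Ni²⁺] = 5.75.
E = E° − (RT/nF) ln Q = 0.18 − (8.314×353)/(2×96485) × (1.750) = 0.180 − 0.027 = 0.153 V.

0.153 V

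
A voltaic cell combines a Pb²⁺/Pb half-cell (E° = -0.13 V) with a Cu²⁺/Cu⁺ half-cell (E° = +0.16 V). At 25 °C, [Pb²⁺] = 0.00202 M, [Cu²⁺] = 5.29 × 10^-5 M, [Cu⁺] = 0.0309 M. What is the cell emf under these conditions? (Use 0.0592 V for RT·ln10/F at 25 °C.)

0.206 V

The Cu²⁺/Cu⁺ couple has the higher reduction potential and acts as the cathode, so E°_cell = +0.16 − (-0.13) = 0.29 V.
Balancing electrons gives n = 2; the reaction quotient is Q = [Pb²⁺]·[Cu⁺]^2/[Cu²⁺]^2 = 689.
At 25 °C, E = E° − (0.0592/n) log Q = 0.29 − (0.0592/2)(2.838) = 0.290 − 0.084 = 0.206 V.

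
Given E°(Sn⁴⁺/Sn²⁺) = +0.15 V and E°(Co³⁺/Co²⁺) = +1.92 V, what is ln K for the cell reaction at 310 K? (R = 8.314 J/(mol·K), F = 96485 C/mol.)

ln K = 132.5

E°_cell = +1.92 − (+0.15) = 1.77 V, with n = 2 electrons transferred.
At equilibrium E = 0, so the Nernst equation gives ln K = nFE°/RT = (2)(96485)(1.77)/((8.314)(310)) = 132.52.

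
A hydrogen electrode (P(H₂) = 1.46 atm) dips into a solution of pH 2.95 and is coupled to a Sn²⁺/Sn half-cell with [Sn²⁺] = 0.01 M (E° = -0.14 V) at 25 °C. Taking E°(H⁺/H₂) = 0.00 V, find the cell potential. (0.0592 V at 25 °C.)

0.020 V

The hydrogen couple is the cathode, so E°_cell = 0.14 V; n = 2.
[H⁺] = 10^(−2.95) = 0.0011 M, and Q = [Sn²⁺]·P(H₂) / [H⁺]^2 = 1.16 × 10^4.
E = E° − (0.0592/2) log Q = 0.14 − (0.0592/2)(4.064) = 0.020 V.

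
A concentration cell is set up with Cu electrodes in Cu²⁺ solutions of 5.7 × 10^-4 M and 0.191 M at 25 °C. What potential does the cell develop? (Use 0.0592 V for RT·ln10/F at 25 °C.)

Both half-cells are Cu²⁺/Cu, so E°_cell = 0. The concentrated side is the cathode; the cell reaction moves Cu²⁺ from high to low concentration with n = 2.
Q = [Cu²⁺]_dilute/[Cu²⁺]_conc = 5.7 × 10^-4/0.191 = 0.00298.
E = 0 − (0.0592/2) log Q = −(0.0592/2)(-2.525) = 0.0747 V.

0.075 V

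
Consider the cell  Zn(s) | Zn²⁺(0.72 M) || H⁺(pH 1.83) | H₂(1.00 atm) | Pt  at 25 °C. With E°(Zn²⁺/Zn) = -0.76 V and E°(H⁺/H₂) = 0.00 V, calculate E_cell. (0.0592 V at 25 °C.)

0.66 V

The hydrogen couple is the cathode, so E°_cell = 0.76 V; n = 2.
[H⁺] = 10^(−1.83) = 0.015 M, and Q = [Zn²⁺]·P(H₂) / [H⁺]^2 = 3290.
E = E° − (0.0592/2) log Q = 0.76 − (0.0592/2)(3.517) = 0.656 V.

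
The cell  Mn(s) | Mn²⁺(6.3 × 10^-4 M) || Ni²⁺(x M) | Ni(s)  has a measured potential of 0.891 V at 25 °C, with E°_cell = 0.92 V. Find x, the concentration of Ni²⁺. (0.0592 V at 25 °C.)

From the Nernst equation, log Q = n(E° − E)/0.0592 = 2(0.92 − 0.891)/0.0592 = 0.980, so Q = 9.54.
With Q = [Mn²⁺]/[Ni²⁺] and the known concentrations, [Ni²⁺] in the denominator gives [Ni²⁺] = 6.6 × 10^-5 M.

6.6 × 10^-5 M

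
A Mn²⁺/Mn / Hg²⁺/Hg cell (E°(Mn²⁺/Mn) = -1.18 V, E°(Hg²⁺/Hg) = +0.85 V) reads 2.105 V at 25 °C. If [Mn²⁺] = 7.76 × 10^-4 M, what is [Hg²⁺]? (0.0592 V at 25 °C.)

From the Nernst equation, log Q = n(E° − E)/0.0592 = 2(2.03 − 2.105)/0.0592 = -2.534, so Q = 0.00293.
With Q = [Mn²⁺]/[Hg²⁺] and the known concentrations, [Hg²⁺] in the denominator gives [Hg²⁺] = 0.27 M.

0.27 M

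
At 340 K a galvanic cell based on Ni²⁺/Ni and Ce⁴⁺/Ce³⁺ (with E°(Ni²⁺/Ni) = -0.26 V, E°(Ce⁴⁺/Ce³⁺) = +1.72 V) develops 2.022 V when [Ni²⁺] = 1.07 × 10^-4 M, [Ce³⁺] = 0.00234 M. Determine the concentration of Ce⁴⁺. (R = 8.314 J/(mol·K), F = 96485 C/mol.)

From the Nernst equation, ln Q = nF(E° − E)/RT = 2×96485×(1.98 − 2.022)/(8.314×340) = -2.867, so Q = 0.0569.
With Q = [Ni²⁺]·[Ce³⁺]^2/[Ce⁴⁺]^2 and the known concentrations, [Ce⁴⁺]^2 in the denominator gives [Ce⁴⁺] = 1 × 10^-4 M.

1 × 10^-4 M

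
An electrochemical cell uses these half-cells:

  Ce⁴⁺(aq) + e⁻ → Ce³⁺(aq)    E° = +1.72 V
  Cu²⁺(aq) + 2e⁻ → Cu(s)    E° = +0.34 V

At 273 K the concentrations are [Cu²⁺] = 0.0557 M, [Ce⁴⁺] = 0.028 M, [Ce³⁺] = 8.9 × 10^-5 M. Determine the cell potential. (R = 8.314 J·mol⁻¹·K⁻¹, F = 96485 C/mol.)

The Ce⁴⁺/Ce³⁺ couple has the higher reduction potential and acts as the cathode, so E°_cell = +1.72 − (+0.34) = 1.38 V.
Balancing electrons gives n = 2; the reaction quotient is Q = [Cu²⁺]·[Ce³⁺]^2/[Ce⁴⁺]^2 = 5.63 × 10^-7.
E = E° − (RT/nF) ln Q = 1.38 − (8.314×273)/(2×96485) × (-14.390) = 1.380 + 0.169 = 1.549 V.

1.55 V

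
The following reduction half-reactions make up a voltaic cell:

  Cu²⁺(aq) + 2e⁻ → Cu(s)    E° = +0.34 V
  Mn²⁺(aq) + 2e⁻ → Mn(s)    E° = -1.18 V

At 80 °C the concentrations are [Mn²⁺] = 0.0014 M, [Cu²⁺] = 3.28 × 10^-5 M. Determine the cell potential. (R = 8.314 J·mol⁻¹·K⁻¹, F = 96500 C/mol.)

The Cu²⁺/Cu couple has the higher reduction potential and acts as the cathode, so E°_cell = +0.34 − (-1.18) = 1.52 V.
Balancing electrons gives n = 2; the reaction quotient is Q = [Mn²⁺]/[Cu²⁺] = 42.7.
E = E° − (RT/nF) ln Q = 1.52 − (8.314×353)/(2×96500) × (3.754) = 1.520 − 0.057 = 1.463 V.

1.46 V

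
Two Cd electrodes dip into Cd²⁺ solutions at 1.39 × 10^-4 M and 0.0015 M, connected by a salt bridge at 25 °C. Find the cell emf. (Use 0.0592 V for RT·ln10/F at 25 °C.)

Both half-cells are Cd²⁺/Cd, so E°_cell = 0. The concentrated side is the cathode; the cell reaction moves Cd²⁺ from high to low concentration with n = 2.
Q = [Cd²⁺]_dilute/[Cd²⁺]_conc = 1.39 × 10^-4/0.0015 = 0.0927.
E = 0 − (0.0592/2) log Q = −(0.0592/2)(-1.033) = 0.0306 V.

0.031 V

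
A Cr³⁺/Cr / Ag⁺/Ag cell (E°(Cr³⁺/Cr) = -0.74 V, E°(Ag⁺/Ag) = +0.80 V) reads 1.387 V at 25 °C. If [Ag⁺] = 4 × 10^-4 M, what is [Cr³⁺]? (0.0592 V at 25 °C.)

0.0036 M

From the Nernst equation, log Q = n(E° − E)/0.0592 = 3(1.54 − 1.387)/0.0592 = 7.753, so Q = 5.67 × 10^7.
With Q = [Cr³⁺]/[Ag⁺]^3 and the known concentrations, [Cr³⁺] in the numerator gives [Cr³⁺] = 0.0036 M.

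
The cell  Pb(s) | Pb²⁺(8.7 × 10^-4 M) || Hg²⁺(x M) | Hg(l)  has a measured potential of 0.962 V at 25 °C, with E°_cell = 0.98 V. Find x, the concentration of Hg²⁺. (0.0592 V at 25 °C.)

From the Nernst equation, log Q = n(E° − E)/0.0592 = 2(0.98 − 0.962)/0.0592 = 0.608, so Q = 4.06.
With Q = [Pb²⁺]/[Hg²⁺] and the known concentrations, [Hg²⁺] in the denominator gives [Hg²⁺] = 2.1 × 10^-4 M.

2.1 × 10^-4 M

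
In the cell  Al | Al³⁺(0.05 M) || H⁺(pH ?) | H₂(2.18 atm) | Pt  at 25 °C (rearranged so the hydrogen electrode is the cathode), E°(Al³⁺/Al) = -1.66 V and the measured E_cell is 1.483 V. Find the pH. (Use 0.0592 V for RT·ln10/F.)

pH = 3.25

E°_cell = 1.66 V and n = 6.
log Q = n(E° − E)/0.0592 = 6×(1.66 − 1.483)/0.0592 = 17.939.
With Q = [Al³⁺]^2·P(H₂)^3 / [H⁺]^6, solving for [H⁺] gives log[H⁺] = -3.254, so pH = 3.25.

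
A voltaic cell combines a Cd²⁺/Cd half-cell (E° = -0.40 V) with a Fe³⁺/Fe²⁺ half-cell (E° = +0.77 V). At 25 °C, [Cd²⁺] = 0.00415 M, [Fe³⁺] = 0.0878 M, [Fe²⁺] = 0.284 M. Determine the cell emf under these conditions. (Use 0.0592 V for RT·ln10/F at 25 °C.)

1.21 V

The Fe³⁺/Fe²⁺ couple has the higher reduction potential and acts as the cathode, so E°_cell = +0.77 − (-0.40) = 1.17 V.
Balancing electrons gives n = 2; the reaction quotient is Q = [Cd²⁺]·[Fe²⁺]^2/[Fe³⁺]^2 = 0.0434.
At 25 °C, E = E° − (0.0592/n) log Q = 1.17 − (0.0592/2)(-1.362) = 1.170 + 0.040 = 1.210 V.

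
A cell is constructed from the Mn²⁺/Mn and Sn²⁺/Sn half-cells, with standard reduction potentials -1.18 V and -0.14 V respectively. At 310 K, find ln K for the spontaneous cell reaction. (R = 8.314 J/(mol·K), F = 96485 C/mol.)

ln K = 77.9

E°_cell = -0.14 − (-1.18) = 1.04 V, with n = 2 electrons transferred.
At equilibrium E = 0, so the Nernst equation gives ln K = nFE°/RT = (2)(96485)(1.04)/((8.314)(310)) = 77.87.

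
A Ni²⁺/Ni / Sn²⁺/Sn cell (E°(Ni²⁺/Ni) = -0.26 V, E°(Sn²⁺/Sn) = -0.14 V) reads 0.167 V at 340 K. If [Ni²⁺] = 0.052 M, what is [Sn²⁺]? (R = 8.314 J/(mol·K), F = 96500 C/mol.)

From the Nernst equation, ln Q = nF(E° − E)/RT = 2×96500×(0.12 − 0.167)/(8.314×340) = -3.209, so Q = 0.0404.
With Q = [Ni²⁺]/[Sn²⁺] and the known concentrations, [Sn²⁺] in the denominator gives [Sn²⁺] = 1.3 M.

1.3 M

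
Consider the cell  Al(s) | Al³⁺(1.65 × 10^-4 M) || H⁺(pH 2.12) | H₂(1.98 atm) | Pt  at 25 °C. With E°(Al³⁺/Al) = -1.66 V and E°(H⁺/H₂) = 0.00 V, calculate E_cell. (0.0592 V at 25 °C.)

1.60 V

The hydrogen couple is the cathode, so E°_cell = 1.66 V; n = 6.
[H⁺] = 10^(−2.12) = 0.0076 M, and Q = [Al³⁺]^2·P(H₂)^3 / [H⁺]^6 = 1.11 × 10^6.
E = E° − (0.0592/6) log Q = 1.66 − (0.0592/6)(6.045) = 1.600 V.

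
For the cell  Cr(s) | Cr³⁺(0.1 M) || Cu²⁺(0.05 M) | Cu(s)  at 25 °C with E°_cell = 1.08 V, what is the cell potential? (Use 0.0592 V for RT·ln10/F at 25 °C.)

1.06 V

Balancing electrons gives n = 6; the reaction quotient is Q = [Cr³⁺]^2/[Cu²⁺]^3 = 80.0.
At 25 °C, E = E° − (0.0592/n) log Q = 1.08 − (0.0592/6)(1.903) = 1.080 − 0.019 = 1.061 V.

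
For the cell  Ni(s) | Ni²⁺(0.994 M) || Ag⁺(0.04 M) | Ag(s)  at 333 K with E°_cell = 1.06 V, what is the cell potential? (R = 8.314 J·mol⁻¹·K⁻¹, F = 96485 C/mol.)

0.968 V

Balancing electrons gives n = 2; the reaction quotient is Q = [Ni²⁺]/[Ag⁺]^2 = 621.
E = E° − (RT/nF) ln Q = 1.06 − (8.314×333)/(2×96485) × (6.432) = 1.060 − 0.092 = 0.968 V.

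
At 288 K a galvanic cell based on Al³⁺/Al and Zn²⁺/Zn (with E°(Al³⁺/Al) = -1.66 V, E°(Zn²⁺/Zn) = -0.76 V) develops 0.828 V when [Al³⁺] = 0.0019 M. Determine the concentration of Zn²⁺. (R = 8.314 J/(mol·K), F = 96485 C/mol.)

4.6 × 10^-5 M

From the Nernst equation, ln Q = nF(E° − E)/RT = 6×96485×(0.90 − 0.828)/(8.314×288) = 17.408, so Q = 3.63 × 10^7.
With Q = [Al³⁺]^2/[Zn²⁺]^3 and the known concentrations, [Zn²⁺]^3 in the denominator gives [Zn²⁺] = 4.6 × 10^-5 M.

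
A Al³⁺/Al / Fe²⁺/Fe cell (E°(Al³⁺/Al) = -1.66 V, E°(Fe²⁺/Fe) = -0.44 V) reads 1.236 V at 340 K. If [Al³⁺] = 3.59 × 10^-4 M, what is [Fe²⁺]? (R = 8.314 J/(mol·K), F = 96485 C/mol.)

From the Nernst equation, ln Q = nF(E° − E)/RT = 6×96485×(1.22 − 1.236)/(8.314×340) = -3.277, so Q = 0.0378.
With Q = [Al³⁺]^2/[Fe²⁺]^3 and the known concentrations, [Fe²⁺]^3 in the denominator gives [Fe²⁺] = 0.015 M.

0.015 M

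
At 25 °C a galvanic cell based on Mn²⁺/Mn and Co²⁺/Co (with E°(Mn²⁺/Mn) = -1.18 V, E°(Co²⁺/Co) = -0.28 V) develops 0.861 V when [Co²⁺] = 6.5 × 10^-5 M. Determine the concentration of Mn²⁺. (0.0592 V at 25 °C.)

From the Nernst equation, log Q = n(E° − E)/0.0592 = 2(0.90 − 0.861)/0.0592 = 1.318, so Q = 20.8.
With Q = [Mn²⁺]/[Co²⁺] and the known concentrations, [Mn²⁺] in the numerator gives [Mn²⁺] = 0.0014 M.

0.0014 M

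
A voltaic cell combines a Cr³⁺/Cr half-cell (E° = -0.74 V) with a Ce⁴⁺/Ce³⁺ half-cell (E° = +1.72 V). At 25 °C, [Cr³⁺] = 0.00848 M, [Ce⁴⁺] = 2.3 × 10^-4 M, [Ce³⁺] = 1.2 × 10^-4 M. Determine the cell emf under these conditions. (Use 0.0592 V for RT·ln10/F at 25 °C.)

The Ce⁴⁺/Ce³⁺ couple has the higher reduction potential and acts as the cathode, so E°_cell = +1.72 − (-0.74) = 2.46 V.
Balancing electrons gives n = 3; the reaction quotient is Q = [Cr³⁺]·[Ce³⁺]^3/[Ce⁴⁺]^3 = 0.00120.
At 25 °C, E = E° − (0.0592/n) log Q = 2.46 − (0.0592/3)(-2.919) = 2.460 + 0.058 = 2.518 V.

2.52 V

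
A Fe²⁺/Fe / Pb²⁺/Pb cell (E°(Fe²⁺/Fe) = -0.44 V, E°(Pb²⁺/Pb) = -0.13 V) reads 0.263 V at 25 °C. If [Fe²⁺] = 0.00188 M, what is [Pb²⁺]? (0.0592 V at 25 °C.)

From the Nernst equation, log Q = n(E° − E)/0.0592 = 2(0.31 − 0.263)/0.0592 = 1.588, so Q = 38.7.
With Q = [Fe²⁺]/[Pb²⁺] and the known concentrations, [Pb²⁺] in the denominator gives [Pb²⁺] = 4.9 × 10^-5 M.

4.9 × 10^-5 M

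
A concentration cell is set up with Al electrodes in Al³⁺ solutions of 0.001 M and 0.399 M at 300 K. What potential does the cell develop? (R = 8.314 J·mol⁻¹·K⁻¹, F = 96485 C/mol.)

Both half-cells are Al³⁺/Al, so E°_cell = 0. The concentrated side is the cathode; the cell reaction moves Al³⁺ from high to low concentration with n = 3.
Q = [Al³⁺]_dilute/[Al³⁺]_conc = 0.001/0.399 = 0.00251.
E = 0 − (RT/nF) ln Q = −((8.314×300)/(3×96485))(-5.989) = 0.0516 V.

0.052 V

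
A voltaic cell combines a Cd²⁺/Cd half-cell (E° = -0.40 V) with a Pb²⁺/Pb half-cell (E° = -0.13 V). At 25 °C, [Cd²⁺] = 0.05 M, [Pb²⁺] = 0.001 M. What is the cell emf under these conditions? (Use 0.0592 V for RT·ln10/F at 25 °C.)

The Pb²⁺/Pb couple has the higher reduction potential and acts as the cathode, so E°_cell = -0.13 − (-0.40) = 0.27 V.
Balancing electrons gives n = 2; the reaction quotient is Q = [Cd²⁺]/[Pb²⁺] = 50.0.
At 25 °C, E = E° − (0.0592/n) log Q = 0.27 − (0.0592/2)(1.699) = 0.270 − 0.050 = 0.220 V.

0.220 V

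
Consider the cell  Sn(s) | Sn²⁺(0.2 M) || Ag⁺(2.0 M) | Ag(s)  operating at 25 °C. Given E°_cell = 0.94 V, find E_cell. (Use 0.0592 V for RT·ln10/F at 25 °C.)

Balancing electrons gives n = 2; the reaction quotient is Q = [Sn²⁺]/[Ag⁺]^2 = 0.0500.
At 25 °C, E = E° − (0.0592/n) log Q = 0.94 − (0.0592/2)(-1.301) = 0.940 + 0.039 = 0.979 V.

0.979 V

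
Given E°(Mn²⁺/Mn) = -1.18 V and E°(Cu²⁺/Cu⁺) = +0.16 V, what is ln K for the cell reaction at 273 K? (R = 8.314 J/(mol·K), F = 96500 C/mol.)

E°_cell = +0.16 − (-1.18) = 1.34 V, with n = 2 electrons transferred.
At equilibrium E = 0, so the Nernst equation gives ln K = nFE°/RT = (2)(96500)(1.34)/((8.314)(273)) = 113.94.

ln K = 113.9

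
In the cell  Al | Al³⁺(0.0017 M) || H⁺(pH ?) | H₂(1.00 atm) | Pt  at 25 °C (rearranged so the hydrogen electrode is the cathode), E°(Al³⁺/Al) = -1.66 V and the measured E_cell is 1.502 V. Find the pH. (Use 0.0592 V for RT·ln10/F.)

pH = 3.59

E°_cell = 1.66 V and n = 6.
log Q = n(E° − E)/0.0592 = 6×(1.66 − 1.502)/0.0592 = 16.014.
With Q = [Al³⁺]^2·P(H₂)^3 / [H⁺]^6, solving for [H⁺] gives log[H⁺] = -3.592, so pH = 3.59.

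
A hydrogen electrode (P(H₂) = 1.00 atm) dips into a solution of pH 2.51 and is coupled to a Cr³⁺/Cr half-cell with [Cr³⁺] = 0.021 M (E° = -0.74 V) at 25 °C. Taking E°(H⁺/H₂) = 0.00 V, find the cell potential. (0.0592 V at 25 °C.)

The hydrogen couple is the cathode, so E°_cell = 0.74 V; n = 6.
[H⁺] = 10^(−2.51) = 0.0031 M, and Q = [Cr³⁺]^2·P(H₂)^3 / [H⁺]^6 = 5.06 × 10^11.
E = E° − (0.0592/6) log Q = 0.74 − (0.0592/6)(11.704) = 0.625 V.

0.62 V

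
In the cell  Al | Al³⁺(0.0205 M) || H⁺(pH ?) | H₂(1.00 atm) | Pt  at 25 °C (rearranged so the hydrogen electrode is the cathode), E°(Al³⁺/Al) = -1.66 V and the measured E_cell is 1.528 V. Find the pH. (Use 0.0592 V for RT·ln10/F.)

E°_cell = 1.66 V and n = 6.
log Q = n(E° − E)/0.0592 = 6×(1.66 − 1.528)/0.0592 = 13.378.
With Q = [Al³⁺]^2·P(H₂)^3 / [H⁺]^6, solving for [H⁺] gives log[H⁺] = -2.792, so pH = 2.79.

pH = 2.79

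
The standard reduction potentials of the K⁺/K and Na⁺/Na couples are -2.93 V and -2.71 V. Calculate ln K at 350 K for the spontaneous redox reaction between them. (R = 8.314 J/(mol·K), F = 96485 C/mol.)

ln K = 7.3

E°_cell = -2.71 − (-2.93) = 0.22 V, with n = 1 electron transferred.
At equilibrium E = 0, so the Nernst equation gives ln K = nFE°/RT = (1)(96485)(0.22)/((8.314)(350)) = 7.29.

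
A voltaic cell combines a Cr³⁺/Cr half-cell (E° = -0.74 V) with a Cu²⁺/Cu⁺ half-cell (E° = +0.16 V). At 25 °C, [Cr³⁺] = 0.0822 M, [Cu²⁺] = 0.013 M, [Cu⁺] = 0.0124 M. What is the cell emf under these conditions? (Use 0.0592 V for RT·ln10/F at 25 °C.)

0.923 V

The Cu²⁺/Cu⁺ couple has the higher reduction potential and acts as the cathode, so E°_cell = +0.16 − (-0.74) = 0.90 V.
Balancing electrons gives n = 3; the reaction quotient is Q = [Cr³⁺]·[Cu⁺]^3/[Cu²⁺]^3 = 0.0713.
At 25 °C, E = E° − (0.0592/n) log Q = 0.90 − (0.0592/3)(-1.147) = 0.900 + 0.023 = 0.923 V.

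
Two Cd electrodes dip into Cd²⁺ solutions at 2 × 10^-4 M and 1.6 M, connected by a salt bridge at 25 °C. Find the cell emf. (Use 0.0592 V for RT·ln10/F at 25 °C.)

0.12 V

Both half-cells are Cd²⁺/Cd, so E°_cell = 0. The concentrated side is the cathode; the cell reaction moves Cd²⁺ from high to low concentration with n = 2.
Q = [Cd²⁺]_dilute/[Cd²⁺]_conc = 2 × 10^-4/1.6 = 1.25 × 10^-4.
E = 0 − (0.0592/2) log Q = −(0.0592/2)(-3.903) = 0.1155 V.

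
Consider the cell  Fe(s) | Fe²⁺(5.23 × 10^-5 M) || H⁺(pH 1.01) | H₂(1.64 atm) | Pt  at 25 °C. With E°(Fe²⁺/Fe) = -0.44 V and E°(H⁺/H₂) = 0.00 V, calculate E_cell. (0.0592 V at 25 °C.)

0.50 V

The hydrogen couple is the cathode, so E°_cell = 0.44 V; n = 2.
[H⁺] = 10^(−1.01) = 0.098 M, and Q = [Fe²⁺]·P(H₂) / [H⁺]^2 = 0.00898.
E = E° − (0.0592/2) log Q = 0.44 − (0.0592/2)(-2.047) = 0.501 V.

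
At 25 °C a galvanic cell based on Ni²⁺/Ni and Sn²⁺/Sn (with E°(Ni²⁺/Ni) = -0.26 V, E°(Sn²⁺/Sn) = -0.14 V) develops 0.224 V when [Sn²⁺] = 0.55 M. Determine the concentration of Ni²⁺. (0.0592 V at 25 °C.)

From the Nernst equation, log Q = n(E° − E)/0.0592 = 2(0.12 − 0.224)/0.0592 = -3.514, so Q = 3.07 × 10^-4.
With Q = [Ni²⁺]/[Sn²⁺] and the known concentrations, [Ni²⁺] in the numerator gives [Ni²⁺] = 1.7 × 10^-4 M.

1.7 × 10^-4 M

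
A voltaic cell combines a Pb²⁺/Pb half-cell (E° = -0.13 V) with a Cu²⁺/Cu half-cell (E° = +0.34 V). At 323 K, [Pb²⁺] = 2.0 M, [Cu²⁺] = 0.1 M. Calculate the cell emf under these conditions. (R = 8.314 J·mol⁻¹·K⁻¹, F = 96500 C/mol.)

The Cu²⁺/Cu couple has the higher reduction potential and acts as the cathode, so E°_cell = +0.34 − (-0.13) = 0.47 V.
Balancing electrons gives n = 2; the reaction quotient is Q = [Pb²⁺]/[Cu²⁺] = 20.0.
E = E° − (RT/nF) ln Q = 0.47 − (8.314×323)/(2×96500) × (2.996) = 0.470 − 0.042 = 0.428 V.

0.428 V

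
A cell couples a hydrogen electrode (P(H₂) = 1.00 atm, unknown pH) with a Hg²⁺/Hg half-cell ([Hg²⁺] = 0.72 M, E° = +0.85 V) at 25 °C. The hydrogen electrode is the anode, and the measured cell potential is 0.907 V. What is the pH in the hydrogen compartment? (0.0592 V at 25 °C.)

pH = 1.03

E°_cell = 0.85 V and n = 2.
log Q = n(E° − E)/0.0592 = 2×(0.85 − 0.907)/0.0592 = -1.926.
With Q = [H⁺]^2 / ([Hg²⁺]·P(H₂)), solving for [H⁺] gives log[H⁺] = -1.034, so pH = 1.03.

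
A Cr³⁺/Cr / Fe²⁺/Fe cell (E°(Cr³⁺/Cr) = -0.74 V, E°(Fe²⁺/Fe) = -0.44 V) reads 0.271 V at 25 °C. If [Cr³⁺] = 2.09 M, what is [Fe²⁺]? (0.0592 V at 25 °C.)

0.17 M

From the Nernst equation, log Q = n(E° − E)/0.0592 = 6(0.30 − 0.271)/0.0592 = 2.939, so Q = 869.
With Q = [Cr³⁺]^2/[Fe²⁺]^3 and the known concentrations, [Fe²⁺]^3 in the denominator gives [Fe²⁺] = 0.17 M.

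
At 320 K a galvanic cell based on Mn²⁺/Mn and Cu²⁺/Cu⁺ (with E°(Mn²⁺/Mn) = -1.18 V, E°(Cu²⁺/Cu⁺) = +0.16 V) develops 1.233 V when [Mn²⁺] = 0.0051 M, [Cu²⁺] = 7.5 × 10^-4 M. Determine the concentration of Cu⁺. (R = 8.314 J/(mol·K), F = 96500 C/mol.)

From the Nernst equation, ln Q = nF(E° − E)/RT = 2×96500×(1.34 − 1.233)/(8.314×320) = 7.762, so Q = 2350.
With Q = [Mn²⁺]·[Cu⁺]^2/[Cu²⁺]^2 and the known concentrations, [Cu⁺]^2 in the numerator gives [Cu⁺] = 0.51 M.

0.51 M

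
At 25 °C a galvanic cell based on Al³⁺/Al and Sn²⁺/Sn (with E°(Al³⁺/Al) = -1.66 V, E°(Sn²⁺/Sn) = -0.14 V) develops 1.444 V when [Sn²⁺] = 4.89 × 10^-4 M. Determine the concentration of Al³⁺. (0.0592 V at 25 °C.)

From the Nernst equation, log Q = n(E° − E)/0.0592 = 6(1.52 − 1.444)/0.0592 = 7.703, so Q = 5.04 × 10^7.
With Q = [Al³⁺]^2/[Sn²⁺]^3 and the known concentrations, [Al³⁺]^2 in the numerator gives [Al³⁺] = 0.077 M.

0.077 M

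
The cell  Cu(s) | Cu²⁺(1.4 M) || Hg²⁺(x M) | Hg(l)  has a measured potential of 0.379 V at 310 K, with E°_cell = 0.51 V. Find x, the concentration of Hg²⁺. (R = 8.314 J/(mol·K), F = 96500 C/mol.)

From the Nernst equation, ln Q = nF(E° − E)/RT = 2×96500×(0.51 − 0.379)/(8.314×310) = 9.810, so Q = 1.82 × 10^4.
With Q = [Cu²⁺]/[Hg²⁺] and the known concentrations, [Hg²⁺] in the denominator gives [Hg²⁺] = 7.7 × 10^-5 M.

7.7 × 10^-5 M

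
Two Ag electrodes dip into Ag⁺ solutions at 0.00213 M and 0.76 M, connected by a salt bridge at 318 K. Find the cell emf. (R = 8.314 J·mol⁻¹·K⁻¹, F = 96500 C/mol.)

0.16 V

Both half-cells are Ag⁺/Ag, so E°_cell = 0. The concentrated side is the cathode; the cell reaction moves Ag⁺ from high to low concentration with n = 1.
Q = [Ag⁺]_dilute/[Ag⁺]_conc = 0.00213/0.76 = 0.00280.
E = 0 − (RT/nF) ln Q = −((8.314×318)/(1×96500))(-5.877) = 0.1610 V.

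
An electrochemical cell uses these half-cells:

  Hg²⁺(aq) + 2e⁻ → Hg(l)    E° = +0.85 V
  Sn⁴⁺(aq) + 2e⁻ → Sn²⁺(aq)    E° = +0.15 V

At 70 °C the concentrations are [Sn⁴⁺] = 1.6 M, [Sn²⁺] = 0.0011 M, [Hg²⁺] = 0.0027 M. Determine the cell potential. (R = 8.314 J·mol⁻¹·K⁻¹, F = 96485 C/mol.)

The Hg²⁺/Hg couple has the higher reduction potential and acts as the cathode, so E°_cell = +0.85 − (+0.15) = 0.70 V.
Balancing electrons gives n = 2; the reaction quotient is Q = [Sn⁴⁺]/([Sn²⁺]·[Hg²⁺]) = 5.39 × 10^5.
E = E° − (RT/nF) ln Q = 0.70 − (8.314×343)/(2×96485) × (13.197) = 0.700 − 0.195 = 0.505 V.

0.505 V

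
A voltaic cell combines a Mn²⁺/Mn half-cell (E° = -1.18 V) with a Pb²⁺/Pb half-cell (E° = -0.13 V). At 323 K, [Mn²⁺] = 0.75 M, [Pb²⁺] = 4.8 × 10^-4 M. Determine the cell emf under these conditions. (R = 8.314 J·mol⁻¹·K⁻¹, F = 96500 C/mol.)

The Pb²⁺/Pb couple has the higher reduction potential and acts as the cathode, so E°_cell = -0.13 − (-1.18) = 1.05 V.
Balancing electrons gives n = 2; the reaction quotient is Q = [Mn²⁺]/[Pb²⁺] = 1560.
E = E° − (RT/nF) ln Q = 1.05 − (8.314×323)/(2×96500) × (7.354) = 1.050 − 0.102 = 0.948 V.

0.948 V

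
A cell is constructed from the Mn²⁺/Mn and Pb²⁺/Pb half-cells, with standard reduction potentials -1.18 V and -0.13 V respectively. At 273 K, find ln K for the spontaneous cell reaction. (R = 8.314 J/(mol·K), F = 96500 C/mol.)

E°_cell = -0.13 − (-1.18) = 1.05 V, with n = 2 electrons transferred.
At equilibrium E = 0, so the Nernst equation gives ln K = nFE°/RT = (2)(96500)(1.05)/((8.314)(273)) = 89.28.

ln K = 89.3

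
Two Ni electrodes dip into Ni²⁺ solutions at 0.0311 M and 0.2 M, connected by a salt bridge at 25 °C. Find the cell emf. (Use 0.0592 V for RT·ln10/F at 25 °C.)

0.024 V

Both half-cells are Ni²⁺/Ni, so E°_cell = 0. The concentrated side is the cathode; the cell reaction moves Ni²⁺ from high to low concentration with n = 2.
Q = [Ni²⁺]_dilute/[Ni²⁺]_conc = 0.0311/0.2 = 0.155.
E = 0 − (0.0592/2) log Q = −(0.0592/2)(-0.808) = 0.0239 V.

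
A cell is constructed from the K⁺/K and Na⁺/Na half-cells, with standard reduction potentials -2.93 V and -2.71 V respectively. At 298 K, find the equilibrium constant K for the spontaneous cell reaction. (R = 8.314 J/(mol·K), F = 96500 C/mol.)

5300

E°_cell = -2.71 − (-2.93) = 0.22 V, with n = 1 electron transferred.
At equilibrium E = 0, so the Nernst equation gives ln K = nFE°/RT = (1)(96500)(0.22)/((8.314)(298)) = 8.57.
K = e^8.57 = 5300.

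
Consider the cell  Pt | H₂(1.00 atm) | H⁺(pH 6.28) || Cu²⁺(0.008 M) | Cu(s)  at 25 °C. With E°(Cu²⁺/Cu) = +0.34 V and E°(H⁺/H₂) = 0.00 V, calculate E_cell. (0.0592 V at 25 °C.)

0.65 V

The Cu²⁺/Cu couple is the cathode, so E°_cell = 0.34 V; n = 2.
[H⁺] = 10^(−6.28) = 5.2 × 10^-7 M, and Q = [H⁺]^2 / ([Cu²⁺]·P(H₂)) = 3.44 × 10^-11.
E = E° − (0.0592/2) log Q = 0.34 − (0.0592/2)(-10.463) = 0.650 V.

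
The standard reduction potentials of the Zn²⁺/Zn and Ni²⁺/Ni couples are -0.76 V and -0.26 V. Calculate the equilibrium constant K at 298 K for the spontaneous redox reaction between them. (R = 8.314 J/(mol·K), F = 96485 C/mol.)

8.2 × 10^16

E°_cell = -0.26 − (-0.76) = 0.50 V, with n = 2 electrons transferred.
At equilibrium E = 0, so the Nernst equation gives ln K = nFE°/RT = (2)(96485)(0.50)/((8.314)(298)) = 38.94.
K = e^38.94 = 8.2 × 10^16.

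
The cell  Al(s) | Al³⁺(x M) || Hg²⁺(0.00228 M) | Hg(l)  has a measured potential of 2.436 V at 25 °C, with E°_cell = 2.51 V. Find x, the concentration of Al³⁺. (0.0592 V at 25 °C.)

From the Nernst equation, log Q = n(E° − E)/0.0592 = 6(2.51 − 2.436)/0.0592 = 7.500, so Q = 3.16 × 10^7.
With Q = [Al³⁺]^2/[Hg²⁺]^3 and the known concentrations, [Al³⁺]^2 in the numerator gives [Al³⁺] = 0.61 M.

0.61 M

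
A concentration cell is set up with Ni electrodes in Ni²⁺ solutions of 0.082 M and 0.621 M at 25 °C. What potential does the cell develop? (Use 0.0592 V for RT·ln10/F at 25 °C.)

0.026 V

Both half-cells are Ni²⁺/Ni, so E°_cell = 0. The concentrated side is the cathode; the cell reaction moves Ni²⁺ from high to low concentration with n = 2.
Q = [Ni²⁺]_dilute/[Ni²⁺]_conc = 0.082/0.621 = 0.132.
E = 0 − (0.0592/2) log Q = −(0.0592/2)(-0.879) = 0.0260 V.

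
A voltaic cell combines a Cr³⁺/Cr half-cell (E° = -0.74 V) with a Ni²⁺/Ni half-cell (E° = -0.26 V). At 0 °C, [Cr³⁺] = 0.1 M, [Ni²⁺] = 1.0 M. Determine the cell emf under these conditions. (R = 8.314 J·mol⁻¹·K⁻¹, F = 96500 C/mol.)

0.498 V

The Ni²⁺/Ni couple has the higher reduction potential and acts as the cathode, so E°_cell = -0.26 − (-0.74) = 0.48 V.
Balancing electrons gives n = 6; the reaction quotient is Q = [Cr³⁺]^2/[Ni²⁺]^3 = 0.0100.
E = E° − (RT/nF) ln Q = 0.48 − (8.314×273)/(6×96500) × (-4.605) = 0.480 + 0.018 = 0.498 V.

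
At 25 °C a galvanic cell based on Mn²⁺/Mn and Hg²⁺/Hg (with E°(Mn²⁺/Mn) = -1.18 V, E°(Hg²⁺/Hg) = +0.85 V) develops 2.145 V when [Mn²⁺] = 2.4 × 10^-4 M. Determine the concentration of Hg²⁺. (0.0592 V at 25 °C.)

From the Nernst equation, log Q = n(E° − E)/0.0592 = 2(2.03 − 2.145)/0.0592 = -3.885, so Q = 1.3 × 10^-4.
With Q = [Mn²⁺]/[Hg²⁺] and the known concentrations, [Hg²⁺] in the denominator gives [Hg²⁺] = 1.8 M.

1.8 M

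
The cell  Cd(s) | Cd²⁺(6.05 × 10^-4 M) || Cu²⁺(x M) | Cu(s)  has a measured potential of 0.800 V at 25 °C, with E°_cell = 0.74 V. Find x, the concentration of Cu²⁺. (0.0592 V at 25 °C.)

0.064 M

From the Nernst equation, log Q = n(E° − E)/0.0592 = 2(0.74 − 0.800)/0.0592 = -2.027, so Q = 0.00940.
With Q = [Cd²⁺]/[Cu²⁺] and the known concentrations, [Cu²⁺] in the denominator gives [Cu²⁺] = 0.064 M.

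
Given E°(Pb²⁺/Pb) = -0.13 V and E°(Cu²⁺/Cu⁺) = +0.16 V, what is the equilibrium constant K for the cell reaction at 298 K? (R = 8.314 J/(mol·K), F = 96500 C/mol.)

E°_cell = +0.16 − (-0.13) = 0.29 V, with n = 2 electrons transferred.
At equilibrium E = 0, so the Nernst equation gives ln K = nFE°/RT = (2)(96500)(0.29)/((8.314)(298)) = 22.59.
K = e^22.59 = 6.5 × 10^9.

6.5 × 10^9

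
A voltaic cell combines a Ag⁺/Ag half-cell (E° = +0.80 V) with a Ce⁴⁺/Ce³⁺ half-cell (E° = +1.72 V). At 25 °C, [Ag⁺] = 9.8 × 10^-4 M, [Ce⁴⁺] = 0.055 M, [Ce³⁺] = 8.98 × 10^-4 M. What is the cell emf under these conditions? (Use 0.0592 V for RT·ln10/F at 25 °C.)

The Ce⁴⁺/Ce³⁺ couple has the higher reduction potential and acts as the cathode, so E°_cell = +1.72 − (+0.80) = 0.92 V.
Balancing electrons gives n = 1; the reaction quotient is Q = [Ag⁺]·[Ce³⁺]/[Ce⁴⁺] = 1.6 × 10^-5.
At 25 °C, E = E° − (0.0592/n) log Q = 0.92 − (0.0592/1)(-4.796) = 0.920 + 0.284 = 1.204 V.

1.20 V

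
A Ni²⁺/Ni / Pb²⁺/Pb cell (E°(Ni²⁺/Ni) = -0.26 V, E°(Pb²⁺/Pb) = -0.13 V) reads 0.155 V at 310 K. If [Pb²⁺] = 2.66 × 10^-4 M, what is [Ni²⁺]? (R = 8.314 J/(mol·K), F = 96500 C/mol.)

From the Nernst equation, ln Q = nF(E° − E)/RT = 2×96500×(0.13 − 0.155)/(8.314×310) = -1.872, so Q = 0.154.
With Q = [Ni²⁺]/[Pb²⁺] and the known concentrations, [Ni²⁺] in the numerator gives [Ni²⁺] = 4.1 × 10^-5 M.

4.1 × 10^-5 M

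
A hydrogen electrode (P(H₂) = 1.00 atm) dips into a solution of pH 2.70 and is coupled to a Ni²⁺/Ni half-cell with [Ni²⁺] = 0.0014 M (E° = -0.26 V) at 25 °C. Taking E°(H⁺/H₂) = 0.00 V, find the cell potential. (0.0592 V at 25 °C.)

0.18 V

The hydrogen couple is the cathode, so E°_cell = 0.26 V; n = 2.
[H⁺] = 10^(−2.70) = 0.0020 M, and Q = [Ni²⁺]·P(H₂) / [H⁺]^2 = 352.
E = E° − (0.0592/2) log Q = 0.26 − (0.0592/2)(2.546) = 0.185 V.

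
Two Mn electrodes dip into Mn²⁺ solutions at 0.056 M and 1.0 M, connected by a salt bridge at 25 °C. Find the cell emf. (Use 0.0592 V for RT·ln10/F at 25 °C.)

Both half-cells are Mn²⁺/Mn, so E°_cell = 0. The concentrated side is the cathode; the cell reaction moves Mn²⁺ from high to low concentration with n = 2.
Q = [Mn²⁺]_dilute/[Mn²⁺]_conc = 0.056/1.0 = 0.0560.
E = 0 − (0.0592/2) log Q = −(0.0592/2)(-1.252) = 0.0371 V.

0.037 V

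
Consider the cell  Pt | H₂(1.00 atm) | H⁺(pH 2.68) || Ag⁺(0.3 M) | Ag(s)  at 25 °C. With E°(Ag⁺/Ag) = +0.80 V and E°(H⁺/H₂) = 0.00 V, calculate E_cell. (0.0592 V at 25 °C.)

0.93 V

The Ag⁺/Ag couple is the cathode, so E°_cell = 0.80 V; n = 2.
[H⁺] = 10^(−2.68) = 0.0021 M, and Q = [H⁺]^2 / ([Ag⁺]^2·P(H₂)) = 4.85 × 10^-5.
E = E° − (0.0592/2) log Q = 0.80 − (0.0592/2)(-4.314) = 0.928 V.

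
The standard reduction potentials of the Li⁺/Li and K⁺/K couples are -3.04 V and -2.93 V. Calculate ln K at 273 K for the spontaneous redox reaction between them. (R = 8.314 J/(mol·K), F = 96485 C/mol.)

E°_cell = -2.93 − (-3.04) = 0.11 V, with n = 1 electron transferred.
At equilibrium E = 0, so the Nernst equation gives ln K = nFE°/RT = (1)(96485)(0.11)/((8.314)(273)) = 4.68.

ln K = 4.7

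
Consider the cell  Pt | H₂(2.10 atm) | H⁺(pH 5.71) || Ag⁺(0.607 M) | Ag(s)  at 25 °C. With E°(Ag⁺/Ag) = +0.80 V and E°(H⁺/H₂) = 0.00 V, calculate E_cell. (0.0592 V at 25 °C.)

The Ag⁺/Ag couple is the cathode, so E°_cell = 0.80 V; n = 2.
[H⁺] = 10^(−5.71) = 1.9 × 10^-6 M, and Q = [H⁺]^2 / ([Ag⁺]^2·P(H₂)) = 4.91 × 10^-12.
E = E° − (0.0592/2) log Q = 0.80 − (0.0592/2)(-11.309) = 1.135 V.

1.13 V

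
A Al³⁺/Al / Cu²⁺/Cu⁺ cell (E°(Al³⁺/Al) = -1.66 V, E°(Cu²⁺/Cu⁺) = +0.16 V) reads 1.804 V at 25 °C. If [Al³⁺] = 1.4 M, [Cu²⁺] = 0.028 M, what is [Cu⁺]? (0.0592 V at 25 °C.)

0.047 M

From the Nernst equation, log Q = n(E° − E)/0.0592 = 3(1.82 − 1.804)/0.0592 = 0.811, so Q = 6.47.
With Q = [Al³⁺]·[Cu⁺]^3/[Cu²⁺]^3 and the known concentrations, [Cu⁺]^3 in the numerator gives [Cu⁺] = 0.047 M.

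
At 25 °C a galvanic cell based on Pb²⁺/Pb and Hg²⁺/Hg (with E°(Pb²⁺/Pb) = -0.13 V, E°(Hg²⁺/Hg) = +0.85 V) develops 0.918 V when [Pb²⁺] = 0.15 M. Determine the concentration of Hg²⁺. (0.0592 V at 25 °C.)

0.0012 M

From the Nernst equation, log Q = n(E° − E)/0.0592 = 2(0.98 − 0.918)/0.0592 = 2.095, so Q = 124.
With Q = [Pb²⁺]/[Hg²⁺] and the known concentrations, [Hg²⁺] in the denominator gives [Hg²⁺] = 0.0012 M.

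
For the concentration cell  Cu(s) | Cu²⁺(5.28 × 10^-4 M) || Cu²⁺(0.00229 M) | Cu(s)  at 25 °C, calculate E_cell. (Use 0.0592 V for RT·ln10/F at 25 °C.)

0.019 V

Both half-cells are Cu²⁺/Cu, so E°_cell = 0. The concentrated side is the cathode; the cell reaction moves Cu²⁺ from high to low concentration with n = 2.
Q = [Cu²⁺]_dilute/[Cu²⁺]_conc = 5.28 × 10^-4/0.00229 = 0.231.
E = 0 − (0.0592/2) log Q = −(0.0592/2)(-0.637) = 0.0189 V.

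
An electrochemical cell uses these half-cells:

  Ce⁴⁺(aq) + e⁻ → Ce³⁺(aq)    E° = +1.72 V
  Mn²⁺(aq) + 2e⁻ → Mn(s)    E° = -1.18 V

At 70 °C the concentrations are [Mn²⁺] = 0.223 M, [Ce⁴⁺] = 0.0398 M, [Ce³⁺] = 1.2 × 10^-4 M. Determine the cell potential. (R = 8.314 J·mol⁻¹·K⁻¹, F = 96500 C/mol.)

The Ce⁴⁺/Ce³⁺ couple has the higher reduction potential and acts as the cathode, so E°_cell = +1.72 − (-1.18) = 2.90 V.
Balancing electrons gives n = 2; the reaction quotient is Q = [Mn²⁺]·[Ce³⁺]^2/[Ce⁴⁺]^2 = 2.03 × 10^-6.
E = E° − (RT/nF) ln Q = 2.90 − (8.314×343)/(2×96500) × (-13.109) = 2.900 + 0.194 = 3.094 V.

3.09 V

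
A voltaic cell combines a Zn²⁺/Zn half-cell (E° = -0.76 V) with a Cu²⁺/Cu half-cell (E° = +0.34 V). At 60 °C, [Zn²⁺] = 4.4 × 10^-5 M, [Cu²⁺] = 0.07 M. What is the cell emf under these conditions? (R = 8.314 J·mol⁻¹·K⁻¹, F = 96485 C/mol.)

1.21 V

The Cu²⁺/Cu couple has the higher reduction potential and acts as the cathode, so E°_cell = +0.34 − (-0.76) = 1.10 V.
Balancing electrons gives n = 2; the reaction quotient is Q = [Zn²⁺]/[Cu²⁺] = 6.29 × 10^-4.
E = E° − (RT/nF) ln Q = 1.10 − (8.314×333)/(2×96485) × (-7.372) = 1.100 + 0.106 = 1.206 V.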